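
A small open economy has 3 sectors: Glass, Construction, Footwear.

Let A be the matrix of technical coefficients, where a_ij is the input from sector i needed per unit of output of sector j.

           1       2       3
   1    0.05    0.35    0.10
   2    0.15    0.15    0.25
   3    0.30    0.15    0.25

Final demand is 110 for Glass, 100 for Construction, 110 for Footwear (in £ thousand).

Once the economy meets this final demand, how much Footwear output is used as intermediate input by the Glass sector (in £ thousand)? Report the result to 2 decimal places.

z_31 = 70.95

I − A =
  [   0.95    -0.35    -0.10]
  [  -0.15     0.85    -0.25]
  [  -0.30    -0.15     0.75]
Cofactors of I−A, C_ij = (−1)^(i+j)·(minor ij) (rows/columns in the sector order above):
  C_11 = (0.85)(0.75) − (-0.25)(-0.15) = 0.6000
  C_12 = −[(-0.15)(0.75) − (-0.25)(-0.30)] = 0.1875
  C_13 = (-0.15)(-0.15) − (0.85)(-0.30) = 0.2775
  C_21 = −[(-0.35)(0.75) − (-0.10)(-0.15)] = 0.2775
  C_22 = (0.95)(0.75) − (-0.10)(-0.30) = 0.6825
  C_23 = −[(0.95)(-0.15) − (-0.35)(-0.30)] = 0.2475
  C_31 = (-0.35)(-0.25) − (-0.10)(0.85) = 0.1725
  C_32 = −[(0.95)(-0.25) − (-0.10)(-0.15)] = 0.2525
  C_33 = (0.95)(0.85) − (-0.35)(-0.15) = 0.7550
det(I−A) = Σ_j (I−A)_1j·C_1j = (0.95)(0.6000) + (-0.35)(0.1875) + (-0.10)(0.2775) = 0.476625
adj(I−A) = Cᵀ =
  [ 0.6000   0.2775   0.1725]
  [ 0.1875   0.6825   0.2525]
  [ 0.2775   0.2475   0.7550]
(I − A)⁻¹ = adj(I−A) / det(I−A) ≈
  [   1.2589     0.5822     0.3619]
  [   0.3934     1.4319     0.5298]
  [   0.5822     0.5193     1.5841]
First solve x = (I − A)⁻¹ d = adj(I−A)·d / det(I−A); in particular x_1 = (0.6000·110 + 0.2775·100 + 0.1725·110) / 0.476625 = 112.725 / 0.476625 ≈ 236.5067.
Intermediate flow from 3 to 1: z_31 = a_31 · x_1 = 0.30 × 112.725 / 0.476625 = 33.8175 / 0.476625 ≈ 70.95.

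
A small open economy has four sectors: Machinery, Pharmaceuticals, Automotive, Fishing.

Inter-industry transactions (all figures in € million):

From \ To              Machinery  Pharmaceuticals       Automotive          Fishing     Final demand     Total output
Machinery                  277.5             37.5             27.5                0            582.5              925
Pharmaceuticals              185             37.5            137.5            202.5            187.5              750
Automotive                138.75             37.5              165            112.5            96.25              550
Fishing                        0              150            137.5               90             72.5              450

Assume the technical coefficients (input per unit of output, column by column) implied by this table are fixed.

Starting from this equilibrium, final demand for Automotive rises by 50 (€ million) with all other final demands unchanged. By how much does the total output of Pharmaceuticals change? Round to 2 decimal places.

Δx_2 = 44.67

Technical coefficients a_ij = z_ij / X_j:
  a_11 = 277.5/925 = 0.30, a_21 = 185/925 = 0.20, a_31 = 138.75/925 = 0.15, a_41 = 0/925 = 0.00
  a_12 = 37.5/750 = 0.05, a_22 = 37.5/750 = 0.05, a_32 = 37.5/750 = 0.05, a_42 = 150/750 = 0.20
  a_13 = 27.5/550 = 0.05, a_23 = 137.5/550 = 0.25, a_33 = 165/550 = 0.30, a_43 = 137.5/550 = 0.25
  a_14 = 0/450 = 0.00, a_24 = 202.5/450 = 0.45, a_34 = 112.5/450 = 0.25, a_44 = 90/450 = 0.20
I − A =
  [   0.70    -0.05    -0.05     0.00]
  [  -0.20     0.95    -0.25    -0.45]
  [  -0.15    -0.05     0.70    -0.25]
  [   0.00    -0.20    -0.25     0.80]
Compute the cofactors C_ij = (−1)^(i+j)·(3×3 minor ij) of I−A; the adjugate is their transpose:
adj(I−A) = Cᵀ =
  [ 0.381500   0.029375   0.049125   0.031875]
  [ 0.146375   0.342250   0.226750   0.263375]
  [ 0.118500   0.069000   0.461000   0.182875]
  [ 0.073625   0.107125   0.200750   0.440250]
det(I−A) = Σ_j (I−A)_1j·C_1j = (0.70)(0.381500) + (-0.05)(0.146375) + (-0.05)(0.118500) + (0.00)(0.073625) = 0.25380625
(I − A)⁻¹ = adj(I−A) / det(I−A) ≈
  [   1.5031     0.1157     0.1936     0.1256]
  [   0.5767     1.3485     0.8934     1.0377]
  [   0.4669     0.2719     1.8163     0.7205]
  [   0.2901     0.4221     0.7910     1.7346]
Δx = (I − A)⁻¹ Δd with Δd having +50 in the Automotive component and 0 elsewhere.
So Δx_2 = L_23 · (+50), where L_23 = adj(I−A)_23 / det(I−A) = 0.226750 / 0.25380625.
Δx_2 = 0.226750 × (+50) / 0.25380625 = 11.3375 / 0.25380625 ≈ 44.67.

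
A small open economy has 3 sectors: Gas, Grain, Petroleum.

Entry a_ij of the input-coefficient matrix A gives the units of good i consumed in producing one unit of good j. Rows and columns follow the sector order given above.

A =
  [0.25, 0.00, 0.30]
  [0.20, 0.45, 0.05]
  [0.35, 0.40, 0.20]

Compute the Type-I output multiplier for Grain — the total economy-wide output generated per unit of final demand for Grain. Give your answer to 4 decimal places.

I − A =
  [   0.75     0.00    -0.30]
  [  -0.20     0.55    -0.05]
  [  -0.35    -0.40     0.80]
Cofactors of I−A, C_ij = (−1)^(i+j)·(minor ij) (rows/columns in the sector order above):
  C_11 = (0.55)(0.80) − (-0.05)(-0.40) = 0.4200
  C_12 = −[(-0.20)(0.80) − (-0.05)(-0.35)] = 0.1775
  C_13 = (-0.20)(-0.40) − (0.55)(-0.35) = 0.2725
  C_21 = −[(0.00)(0.80) − (-0.30)(-0.40)] = 0.1200
  C_22 = (0.75)(0.80) − (-0.30)(-0.35) = 0.4950
  C_23 = −[(0.75)(-0.40) − (0.00)(-0.35)] = 0.3000
  C_31 = (0.00)(-0.05) − (-0.30)(0.55) = 0.1650
  C_32 = −[(0.75)(-0.05) − (-0.30)(-0.20)] = 0.0975
  C_33 = (0.75)(0.55) − (0.00)(-0.20) = 0.4125
det(I−A) = Σ_j (I−A)_1j·C_1j = (0.75)(0.4200) + (0.00)(0.1775) + (-0.30)(0.2725) = 0.23325
adj(I−A) = Cᵀ =
  [ 0.4200   0.1200   0.1650]
  [ 0.1775   0.4950   0.0975]
  [ 0.2725   0.3000   0.4125]
(I − A)⁻¹ = adj(I−A) / det(I−A) ≈
  [   1.80064     0.51447     0.70740]
  [   0.76099     2.12219     0.41801]
  [   1.16827     1.28617     1.76849]
The output multiplier for sector j is the column-j sum of the Leontief inverse (I − A)⁻¹ = adj(I−A) / det(I−A).
Column 2 of adj(I−A): (0.1200, 0.4950, 0.3000); det(I−A) = 0.23325.
m_2 = (0.1200 + 0.4950 + 0.3000) / 0.23325 = 0.915 / 0.23325 ≈ 3.9228.

m_2 = 3.9228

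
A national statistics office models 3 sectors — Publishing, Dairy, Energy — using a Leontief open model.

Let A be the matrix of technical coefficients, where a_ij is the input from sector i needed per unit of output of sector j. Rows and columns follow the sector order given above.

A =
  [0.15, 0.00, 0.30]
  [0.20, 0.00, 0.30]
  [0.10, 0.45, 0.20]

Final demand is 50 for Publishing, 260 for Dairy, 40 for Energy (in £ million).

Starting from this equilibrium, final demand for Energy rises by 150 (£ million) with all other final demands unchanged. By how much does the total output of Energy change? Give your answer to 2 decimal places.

I − A =
  [   0.85     0.00    -0.30]
  [  -0.20     1.00    -0.30]
  [  -0.10    -0.45     0.80]
Cofactors of I−A, C_ij = (−1)^(i+j)·(minor ij) (rows/columns in the sector order above):
  C_11 = (1.00)(0.80) − (-0.30)(-0.45) = 0.6650
  C_12 = −[(-0.20)(0.80) − (-0.30)(-0.10)] = 0.1900
  C_13 = (-0.20)(-0.45) − (1.00)(-0.10) = 0.1900
  C_21 = −[(0.00)(0.80) − (-0.30)(-0.45)] = 0.1350
  C_22 = (0.85)(0.80) − (-0.30)(-0.10) = 0.6500
  C_23 = −[(0.85)(-0.45) − (0.00)(-0.10)] = 0.3825
  C_31 = (0.00)(-0.30) − (-0.30)(1.00) = 0.3000
  C_32 = −[(0.85)(-0.30) − (-0.30)(-0.20)] = 0.3150
  C_33 = (0.85)(1.00) − (0.00)(-0.20) = 0.8500
det(I−A) = Σ_j (I−A)_1j·C_1j = (0.85)(0.6650) + (0.00)(0.1900) + (-0.30)(0.1900) = 0.50825
adj(I−A) = Cᵀ =
  [ 0.6650   0.1350   0.3000]
  [ 0.1900   0.6500   0.3150]
  [ 0.1900   0.3825   0.8500]
(I − A)⁻¹ = adj(I−A) / det(I−A) ≈
  [   1.3084     0.2656     0.5903]
  [   0.3738     1.2789     0.6198]
  [   0.3738     0.7526     1.6724]
Δx = (I − A)⁻¹ Δd with Δd having +150 in the Energy component and 0 elsewhere.
So Δx_E = L_EE · (+150), where L_EE = adj(I−A)_EE / det(I−A) = 0.8500 / 0.50825.
Δx_E = 0.8500 × (+150) / 0.50825 = 127.50 / 0.50825 ≈ 250.86.

Δx_E = 250.86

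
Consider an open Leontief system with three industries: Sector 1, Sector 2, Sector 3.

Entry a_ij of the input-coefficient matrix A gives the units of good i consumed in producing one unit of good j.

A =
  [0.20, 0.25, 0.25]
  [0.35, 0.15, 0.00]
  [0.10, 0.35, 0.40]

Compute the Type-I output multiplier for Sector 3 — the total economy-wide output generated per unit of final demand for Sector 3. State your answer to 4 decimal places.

I − A =
  [   0.80    -0.25    -0.25]
  [  -0.35     0.85     0.00]
  [  -0.10    -0.35     0.60]
Cofactors of I−A, C_ij = (−1)^(i+j)·(minor ij) (rows/columns in the sector order above):
  C_11 = (0.85)(0.60) − (0.00)(-0.35) = 0.5100
  C_12 = −[(-0.35)(0.60) − (0.00)(-0.10)] = 0.2100
  C_13 = (-0.35)(-0.35) − (0.85)(-0.10) = 0.2075
  C_21 = −[(-0.25)(0.60) − (-0.25)(-0.35)] = 0.2375
  C_22 = (0.80)(0.60) − (-0.25)(-0.10) = 0.4550
  C_23 = −[(0.80)(-0.35) − (-0.25)(-0.10)] = 0.3050
  C_31 = (-0.25)(0.00) − (-0.25)(0.85) = 0.2125
  C_32 = −[(0.80)(0.00) − (-0.25)(-0.35)] = 0.0875
  C_33 = (0.80)(0.85) − (-0.25)(-0.35) = 0.5925
det(I−A) = Σ_j (I−A)_1j·C_1j = (0.80)(0.5100) + (-0.25)(0.2100) + (-0.25)(0.2075) = 0.303625
adj(I−A) = Cᵀ =
  [ 0.5100   0.2375   0.2125]
  [ 0.2100   0.4550   0.0875]
  [ 0.2075   0.3050   0.5925]
(I − A)⁻¹ = adj(I−A) / det(I−A) ≈
  [   1.67970     0.78221     0.69988]
  [   0.69164     1.49856     0.28818]
  [   0.68341     1.00453     1.95142]
The output multiplier for sector j is the column-j sum of the Leontief inverse (I − A)⁻¹ = adj(I−A) / det(I−A).
Column 3 of adj(I−A): (0.2125, 0.0875, 0.5925); det(I−A) = 0.303625.
m_3 = (0.2125 + 0.0875 + 0.5925) / 0.303625 = 0.8925 / 0.303625 ≈ 2.9395.

m_3 = 2.9395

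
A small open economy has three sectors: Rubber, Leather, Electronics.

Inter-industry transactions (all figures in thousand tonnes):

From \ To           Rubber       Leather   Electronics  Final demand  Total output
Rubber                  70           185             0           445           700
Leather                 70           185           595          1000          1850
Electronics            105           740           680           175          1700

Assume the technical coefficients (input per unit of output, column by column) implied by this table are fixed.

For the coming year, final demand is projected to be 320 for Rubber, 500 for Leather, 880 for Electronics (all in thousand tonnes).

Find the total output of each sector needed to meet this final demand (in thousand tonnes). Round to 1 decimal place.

x_R = 541.4, x_L = 1672.3, x_E = 2716.8

Technical coefficients a_ij = z_ij / X_j:
  a_RR = 70/700 = 0.10, a_LR = 70/700 = 0.10, a_ER = 105/700 = 0.15
  a_RL = 185/1850 = 0.10, a_LL = 185/1850 = 0.10, a_EL = 740/1850 = 0.40
  a_RE = 0/1700 = 0.00, a_LE = 595/1700 = 0.35, a_EE = 680/1700 = 0.40
I − A =
  [   0.90    -0.10     0.00]
  [  -0.10     0.90    -0.35]
  [  -0.15    -0.40     0.60]
Cofactors of I−A, C_ij = (−1)^(i+j)·(minor ij) (rows/columns in the sector order above):
  C_11 = (0.90)(0.60) − (-0.35)(-0.40) = 0.4000
  C_12 = −[(-0.10)(0.60) − (-0.35)(-0.15)] = 0.1125
  C_13 = (-0.10)(-0.40) − (0.90)(-0.15) = 0.1750
  C_21 = −[(-0.10)(0.60) − (0.00)(-0.40)] = 0.0600
  C_22 = (0.90)(0.60) − (0.00)(-0.15) = 0.5400
  C_23 = −[(0.90)(-0.40) − (-0.10)(-0.15)] = 0.3750
  C_31 = (-0.10)(-0.35) − (0.00)(0.90) = 0.0350
  C_32 = −[(0.90)(-0.35) − (0.00)(-0.10)] = 0.3150
  C_33 = (0.90)(0.90) − (-0.10)(-0.10) = 0.8000
det(I−A) = Σ_j (I−A)_1j·C_1j = (0.90)(0.4000) + (-0.10)(0.1125) + (0.00)(0.1750) = 0.34875
adj(I−A) = Cᵀ =
  [ 0.4000   0.0600   0.0350]
  [ 0.1125   0.5400   0.3150]
  [ 0.1750   0.3750   0.8000]
(I − A)⁻¹ = adj(I−A) / det(I−A) ≈
  [   1.1470     0.1720     0.1004]
  [   0.3226     1.5484     0.9032]
  [   0.5018     1.0753     2.2939]
x = (I − A)⁻¹ d = adj(I−A)·d / det(I−A), with det(I−A) = 0.34875:
  x_R = (0.4000·320 + 0.0600·500 + 0.0350·880) / 0.34875 = 188.80 / 0.34875 ≈ 541.4
  x_L = (0.1125·320 + 0.5400·500 + 0.3150·880) / 0.34875 = 583.20 / 0.34875 ≈ 1672.3
  x_E = (0.1750·320 + 0.3750·500 + 0.8000·880) / 0.34875 = 947.50 / 0.34875 ≈ 2716.8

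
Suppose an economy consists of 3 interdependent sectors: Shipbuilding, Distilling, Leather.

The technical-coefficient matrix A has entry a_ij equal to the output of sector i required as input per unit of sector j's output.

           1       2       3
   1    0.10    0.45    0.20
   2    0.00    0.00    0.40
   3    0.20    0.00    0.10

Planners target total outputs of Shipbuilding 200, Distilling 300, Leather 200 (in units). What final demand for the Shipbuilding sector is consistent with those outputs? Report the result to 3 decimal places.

I − A =
  [   0.90    -0.45    -0.20]
  [   0.00     1.00    -0.40]
  [  -0.20     0.00     0.90]
d = (I − A) x:
  d_1 = (+0.90)·200 + (-0.45)·300 + (-0.20)·200 = 5.000
  d_2 = (+0.00)·200 + (+1.00)·300 + (-0.40)·200 = 220.000
  d_3 = (-0.20)·200 + (+0.00)·300 + (+0.90)·200 = 140.000

d_1 = 5.000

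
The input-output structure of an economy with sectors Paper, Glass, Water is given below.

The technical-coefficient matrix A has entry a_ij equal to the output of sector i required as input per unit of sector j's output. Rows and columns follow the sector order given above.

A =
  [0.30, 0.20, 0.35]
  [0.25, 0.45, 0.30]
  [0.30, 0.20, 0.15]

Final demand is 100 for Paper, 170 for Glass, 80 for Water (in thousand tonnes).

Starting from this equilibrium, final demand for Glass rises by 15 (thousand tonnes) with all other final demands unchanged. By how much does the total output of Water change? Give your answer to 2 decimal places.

Δx_3 = 20.07

I − A =
  [   0.70    -0.20    -0.35]
  [  -0.25     0.55    -0.30]
  [  -0.30    -0.20     0.85]
Cofactors of I−A, C_ij = (−1)^(i+j)·(minor ij) (rows/columns in the sector order above):
  C_11 = (0.55)(0.85) − (-0.30)(-0.20) = 0.4075
  C_12 = −[(-0.25)(0.85) − (-0.30)(-0.30)] = 0.3025
  C_13 = (-0.25)(-0.20) − (0.55)(-0.30) = 0.2150
  C_21 = −[(-0.20)(0.85) − (-0.35)(-0.20)] = 0.2400
  C_22 = (0.70)(0.85) − (-0.35)(-0.30) = 0.4900
  C_23 = −[(0.70)(-0.20) − (-0.20)(-0.30)] = 0.2000
  C_31 = (-0.20)(-0.30) − (-0.35)(0.55) = 0.2525
  C_32 = −[(0.70)(-0.30) − (-0.35)(-0.25)] = 0.2975
  C_33 = (0.70)(0.55) − (-0.20)(-0.25) = 0.3350
det(I−A) = Σ_j (I−A)_1j·C_1j = (0.70)(0.4075) + (-0.20)(0.3025) + (-0.35)(0.2150) = 0.1495
adj(I−A) = Cᵀ =
  [ 0.4075   0.2400   0.2525]
  [ 0.3025   0.4900   0.2975]
  [ 0.2150   0.2000   0.3350]
(I − A)⁻¹ = adj(I−A) / det(I−A) ≈
  [   2.7258     1.6054     1.6890]
  [   2.0234     3.2776     1.9900]
  [   1.4381     1.3378     2.2408]
Δx = (I − A)⁻¹ Δd with Δd having +15 in the Glass component and 0 elsewhere.
So Δx_3 = L_32 · (+15), where L_32 = adj(I−A)_32 / det(I−A) = 0.2000 / 0.1495.
Δx_3 = 0.2000 × (+15) / 0.1495 = 3.00 / 0.1495 ≈ 20.07.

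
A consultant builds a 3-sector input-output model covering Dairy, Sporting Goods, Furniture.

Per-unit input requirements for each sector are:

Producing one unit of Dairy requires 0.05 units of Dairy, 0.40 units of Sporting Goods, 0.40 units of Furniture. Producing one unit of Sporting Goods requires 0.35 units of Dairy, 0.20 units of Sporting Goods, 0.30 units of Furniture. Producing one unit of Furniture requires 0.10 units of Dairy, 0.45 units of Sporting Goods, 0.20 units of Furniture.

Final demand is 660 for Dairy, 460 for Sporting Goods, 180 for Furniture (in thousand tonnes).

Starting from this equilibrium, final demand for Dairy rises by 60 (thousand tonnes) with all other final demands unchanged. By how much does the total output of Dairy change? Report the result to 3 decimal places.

Δx_1 = 116.203

I − A =
  [   0.95    -0.35    -0.10]
  [  -0.40     0.80    -0.45]
  [  -0.40    -0.30     0.80]
Cofactors of I−A, C_ij = (−1)^(i+j)·(minor ij) (rows/columns in the sector order above):
  C_11 = (0.80)(0.80) − (-0.45)(-0.30) = 0.5050
  C_12 = −[(-0.40)(0.80) − (-0.45)(-0.40)] = 0.5000
  C_13 = (-0.40)(-0.30) − (0.80)(-0.40) = 0.4400
  C_21 = −[(-0.35)(0.80) − (-0.10)(-0.30)] = 0.3100
  C_22 = (0.95)(0.80) − (-0.10)(-0.40) = 0.7200
  C_23 = −[(0.95)(-0.30) − (-0.35)(-0.40)] = 0.4250
  C_31 = (-0.35)(-0.45) − (-0.10)(0.80) = 0.2375
  C_32 = −[(0.95)(-0.45) − (-0.10)(-0.40)] = 0.4675
  C_33 = (0.95)(0.80) − (-0.35)(-0.40) = 0.6200
det(I−A) = Σ_j (I−A)_1j·C_1j = (0.95)(0.5050) + (-0.35)(0.5000) + (-0.10)(0.4400) = 0.26075
adj(I−A) = Cᵀ =
  [ 0.5050   0.3100   0.2375]
  [ 0.5000   0.7200   0.4675]
  [ 0.4400   0.4250   0.6200]
(I − A)⁻¹ = adj(I−A) / det(I−A) ≈
  [   1.9367     1.1889     0.9108]
  [   1.9175     2.7613     1.7929]
  [   1.6874     1.6299     2.3778]
Δx = (I − A)⁻¹ Δd with Δd having +60 in the Dairy component and 0 elsewhere.
So Δx_1 = L_11 · (+60), where L_11 = adj(I−A)_11 / det(I−A) = 0.5050 / 0.26075.
Δx_1 = 0.5050 × (+60) / 0.26075 = 30.30 / 0.26075 ≈ 116.203.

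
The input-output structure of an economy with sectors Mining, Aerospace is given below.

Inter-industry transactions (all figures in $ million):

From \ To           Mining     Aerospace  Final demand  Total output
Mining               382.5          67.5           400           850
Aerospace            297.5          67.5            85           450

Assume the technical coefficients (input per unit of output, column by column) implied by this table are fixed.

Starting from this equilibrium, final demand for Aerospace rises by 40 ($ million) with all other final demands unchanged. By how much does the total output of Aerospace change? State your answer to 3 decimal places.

Technical coefficients a_ij = z_ij / X_j:
  a_11 = 382.5/850 = 0.45, a_21 = 297.5/850 = 0.35
  a_12 = 67.5/450 = 0.15, a_22 = 67.5/450 = 0.15
I − A =
  [   0.55    -0.15]
  [  -0.35     0.85]
det(I−A) = (0.55)(0.85) − (-0.15)(-0.35) = 0.4150
adj(I−A) = [[0.85, 0.15], [0.35, 0.55]]
(I − A)⁻¹ = adj(I−A) / det(I−A) ≈
  [   2.0482     0.3614]
  [   0.8434     1.3253]
Δx = (I − A)⁻¹ Δd with Δd having +40 in the Aerospace component and 0 elsewhere.
So Δx_2 = L_22 · (+40), where L_22 = adj(I−A)_22 / det(I−A) = 0.55 / 0.4150.
Δx_2 = 0.55 × (+40) / 0.4150 = 22.00 / 0.4150 ≈ 53.012.

Δx_2 = 53.012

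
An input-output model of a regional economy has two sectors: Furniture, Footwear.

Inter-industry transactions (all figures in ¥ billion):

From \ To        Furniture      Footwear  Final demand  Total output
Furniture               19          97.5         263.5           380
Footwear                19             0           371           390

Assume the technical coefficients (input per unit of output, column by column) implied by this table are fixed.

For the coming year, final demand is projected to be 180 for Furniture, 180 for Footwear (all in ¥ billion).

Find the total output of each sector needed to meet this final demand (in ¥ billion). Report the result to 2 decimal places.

x_1 = 240.00, x_2 = 192.00

Technical coefficients a_ij = z_ij / X_j:
  a_11 = 19/380 = 0.05, a_21 = 19/380 = 0.05
  a_12 = 97.5/390 = 0.25, a_22 = 0/390 = 0.00
I − A =
  [   0.95    -0.25]
  [  -0.05     1.00]
det(I−A) = (0.95)(1.00) − (-0.25)(-0.05) = 0.9375
adj(I−A) = [[1.00, 0.25], [0.05, 0.95]]
(I − A)⁻¹ = adj(I−A) / det(I−A) ≈
  [   1.0667     0.2667]
  [   0.0533     1.0133]
x = (I − A)⁻¹ d = adj(I−A)·d / det(I−A), with det(I−A) = 0.9375:
  x_1 = (1.00·180 + 0.25·180) / 0.9375 = 225.00 / 0.9375 = 240.00
  x_2 = (0.05·180 + 0.95·180) / 0.9375 = 180.00 / 0.9375 = 192.00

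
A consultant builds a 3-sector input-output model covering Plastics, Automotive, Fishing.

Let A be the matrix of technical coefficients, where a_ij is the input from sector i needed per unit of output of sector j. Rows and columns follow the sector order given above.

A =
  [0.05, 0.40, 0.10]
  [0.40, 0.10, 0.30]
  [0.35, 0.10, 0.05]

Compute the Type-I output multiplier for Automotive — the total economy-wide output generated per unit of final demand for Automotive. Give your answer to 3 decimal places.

I − A =
  [   0.95    -0.40    -0.10]
  [  -0.40     0.90    -0.30]
  [  -0.35    -0.10     0.95]
Cofactors of I−A, C_ij = (−1)^(i+j)·(minor ij) (rows/columns in the sector order above):
  C_11 = (0.90)(0.95) − (-0.30)(-0.10) = 0.8250
  C_12 = −[(-0.40)(0.95) − (-0.30)(-0.35)] = 0.4850
  C_13 = (-0.40)(-0.10) − (0.90)(-0.35) = 0.3550
  C_21 = −[(-0.40)(0.95) − (-0.10)(-0.10)] = 0.3900
  C_22 = (0.95)(0.95) − (-0.10)(-0.35) = 0.8675
  C_23 = −[(0.95)(-0.10) − (-0.40)(-0.35)] = 0.2350
  C_31 = (-0.40)(-0.30) − (-0.10)(0.90) = 0.2100
  C_32 = −[(0.95)(-0.30) − (-0.10)(-0.40)] = 0.3250
  C_33 = (0.95)(0.90) − (-0.40)(-0.40) = 0.6950
det(I−A) = Σ_j (I−A)_1j·C_1j = (0.95)(0.8250) + (-0.40)(0.4850) + (-0.10)(0.3550) = 0.55425
adj(I−A) = Cᵀ =
  [ 0.8250   0.3900   0.2100]
  [ 0.4850   0.8675   0.3250]
  [ 0.3550   0.2350   0.6950]
(I − A)⁻¹ = adj(I−A) / det(I−A) ≈
  [   1.4885     0.7037     0.3789]
  [   0.8751     1.5652     0.5864]
  [   0.6405     0.4240     1.2539]
The output multiplier for sector j is the column-j sum of the Leontief inverse (I − A)⁻¹ = adj(I−A) / det(I−A).
Column 2 of adj(I−A): (0.3900, 0.8675, 0.2350); det(I−A) = 0.55425.
m_2 = (0.3900 + 0.8675 + 0.2350) / 0.55425 = 1.4925 / 0.55425 ≈ 2.693.

m_2 = 2.693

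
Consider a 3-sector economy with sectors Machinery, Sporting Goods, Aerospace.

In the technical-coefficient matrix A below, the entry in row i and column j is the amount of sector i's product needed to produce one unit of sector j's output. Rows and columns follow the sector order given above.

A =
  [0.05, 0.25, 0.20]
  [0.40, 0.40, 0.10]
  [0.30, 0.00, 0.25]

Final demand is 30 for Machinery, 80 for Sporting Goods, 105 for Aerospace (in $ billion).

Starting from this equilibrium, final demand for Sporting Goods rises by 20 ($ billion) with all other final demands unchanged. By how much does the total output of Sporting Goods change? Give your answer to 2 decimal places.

Δx_2 = 42.23

I − A =
  [   0.95    -0.25    -0.20]
  [  -0.40     0.60    -0.10]
  [  -0.30     0.00     0.75]
Cofactors of I−A, C_ij = (−1)^(i+j)·(minor ij) (rows/columns in the sector order above):
  C_11 = (0.60)(0.75) − (-0.10)(0.00) = 0.4500
  C_12 = −[(-0.40)(0.75) − (-0.10)(-0.30)] = 0.3300
  C_13 = (-0.40)(0.00) − (0.60)(-0.30) = 0.1800
  C_21 = −[(-0.25)(0.75) − (-0.20)(0.00)] = 0.1875
  C_22 = (0.95)(0.75) − (-0.20)(-0.30) = 0.6525
  C_23 = −[(0.95)(0.00) − (-0.25)(-0.30)] = 0.0750
  C_31 = (-0.25)(-0.10) − (-0.20)(0.60) = 0.1450
  C_32 = −[(0.95)(-0.10) − (-0.20)(-0.40)] = 0.1750
  C_33 = (0.95)(0.60) − (-0.25)(-0.40) = 0.4700
det(I−A) = Σ_j (I−A)_1j·C_1j = (0.95)(0.4500) + (-0.25)(0.3300) + (-0.20)(0.1800) = 0.3090
adj(I−A) = Cᵀ =
  [ 0.4500   0.1875   0.1450]
  [ 0.3300   0.6525   0.1750]
  [ 0.1800   0.0750   0.4700]
(I − A)⁻¹ = adj(I−A) / det(I−A) ≈
  [   1.4563     0.6068     0.4693]
  [   1.0680     2.1117     0.5663]
  [   0.5825     0.2427     1.5210]
Δx = (I − A)⁻¹ Δd with Δd having +20 in the Sporting Goods component and 0 elsewhere.
So Δx_2 = L_22 · (+20), where L_22 = adj(I−A)_22 / det(I−A) = 0.6525 / 0.3090.
Δx_2 = 0.6525 × (+20) / 0.3090 = 13.05 / 0.3090 ≈ 42.23.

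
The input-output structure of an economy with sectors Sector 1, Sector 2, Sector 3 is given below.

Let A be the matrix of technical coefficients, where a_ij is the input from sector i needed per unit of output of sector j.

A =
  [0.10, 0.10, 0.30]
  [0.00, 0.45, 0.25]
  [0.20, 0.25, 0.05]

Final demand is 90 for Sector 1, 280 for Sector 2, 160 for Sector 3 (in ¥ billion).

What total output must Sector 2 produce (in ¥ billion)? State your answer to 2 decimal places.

I − A =
  [   0.90    -0.10    -0.30]
  [   0.00     0.55    -0.25]
  [  -0.20    -0.25     0.95]
Cofactors of I−A, C_ij = (−1)^(i+j)·(minor ij) (rows/columns in the sector order above):
  C_11 = (0.55)(0.95) − (-0.25)(-0.25) = 0.4600
  C_12 = −[(0.00)(0.95) − (-0.25)(-0.20)] = 0.0500
  C_13 = (0.00)(-0.25) − (0.55)(-0.20) = 0.1100
  C_21 = −[(-0.10)(0.95) − (-0.30)(-0.25)] = 0.1700
  C_22 = (0.90)(0.95) − (-0.30)(-0.20) = 0.7950
  C_23 = −[(0.90)(-0.25) − (-0.10)(-0.20)] = 0.2450
  C_31 = (-0.10)(-0.25) − (-0.30)(0.55) = 0.1900
  C_32 = −[(0.90)(-0.25) − (-0.30)(0.00)] = 0.2250
  C_33 = (0.90)(0.55) − (-0.10)(0.00) = 0.4950
det(I−A) = Σ_j (I−A)_1j·C_1j = (0.90)(0.4600) + (-0.10)(0.0500) + (-0.30)(0.1100) = 0.3760
adj(I−A) = Cᵀ =
  [ 0.4600   0.1700   0.1900]
  [ 0.0500   0.7950   0.2250]
  [ 0.1100   0.2450   0.4950]
(I − A)⁻¹ = adj(I−A) / det(I−A) ≈
  [   1.2234     0.4521     0.5053]
  [   0.1330     2.1144     0.5984]
  [   0.2926     0.6516     1.3165]
x = (I − A)⁻¹ d = adj(I−A)·d / det(I−A), with det(I−A) = 0.3760:
  x_1 = (0.4600·90 + 0.1700·280 + 0.1900·160) / 0.3760 = 119.40 / 0.3760 ≈ 317.55
  x_2 = (0.0500·90 + 0.7950·280 + 0.2250·160) / 0.3760 = 263.10 / 0.3760 ≈ 699.73
  x_3 = (0.1100·90 + 0.2450·280 + 0.4950·160) / 0.3760 = 157.70 / 0.3760 ≈ 419.41

x_2 = 699.73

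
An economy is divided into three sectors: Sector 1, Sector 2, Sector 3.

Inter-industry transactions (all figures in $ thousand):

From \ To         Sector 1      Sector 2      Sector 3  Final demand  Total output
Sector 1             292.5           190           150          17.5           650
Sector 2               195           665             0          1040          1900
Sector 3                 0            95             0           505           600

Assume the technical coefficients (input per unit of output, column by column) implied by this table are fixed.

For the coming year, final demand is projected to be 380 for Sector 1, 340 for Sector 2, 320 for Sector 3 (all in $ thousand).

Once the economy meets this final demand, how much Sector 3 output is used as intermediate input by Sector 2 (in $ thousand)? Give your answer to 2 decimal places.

z_32 = 50.19

Technical coefficients a_ij = z_ij / X_j:
  a_11 = 292.5/650 = 0.45, a_21 = 195/650 = 0.30, a_31 = 0/650 = 0.00
  a_12 = 190/1900 = 0.10, a_22 = 665/1900 = 0.35, a_32 = 95/1900 = 0.05
  a_13 = 150/600 = 0.25, a_23 = 0/600 = 0.00, a_33 = 0/600 = 0.00
I − A =
  [   0.55    -0.10    -0.25]
  [  -0.30     0.65     0.00]
  [   0.00    -0.05     1.00]
Cofactors of I−A, C_ij = (−1)^(i+j)·(minor ij) (rows/columns in the sector order above):
  C_11 = (0.65)(1.00) − (0.00)(-0.05) = 0.6500
  C_12 = −[(-0.30)(1.00) − (0.00)(0.00)] = 0.3000
  C_13 = (-0.30)(-0.05) − (0.65)(0.00) = 0.0150
  C_21 = −[(-0.10)(1.00) − (-0.25)(-0.05)] = 0.1125
  C_22 = (0.55)(1.00) − (-0.25)(0.00) = 0.5500
  C_23 = −[(0.55)(-0.05) − (-0.10)(0.00)] = 0.0275
  C_31 = (-0.10)(0.00) − (-0.25)(0.65) = 0.1625
  C_32 = −[(0.55)(0.00) − (-0.25)(-0.30)] = 0.0750
  C_33 = (0.55)(0.65) − (-0.10)(-0.30) = 0.3275
det(I−A) = Σ_j (I−A)_1j·C_1j = (0.55)(0.6500) + (-0.10)(0.3000) + (-0.25)(0.0150) = 0.32375
adj(I−A) = Cᵀ =
  [ 0.6500   0.1125   0.1625]
  [ 0.3000   0.5500   0.0750]
  [ 0.0150   0.0275   0.3275]
(I − A)⁻¹ = adj(I−A) / det(I−A) ≈
  [   2.0077     0.3475     0.5019]
  [   0.9266     1.6988     0.2317]
  [   0.0463     0.0849     1.0116]
First solve x = (I − A)⁻¹ d = adj(I−A)·d / det(I−A); in particular x_2 = (0.3000·380 + 0.5500·340 + 0.0750·320) / 0.32375 = 325.00 / 0.32375 ≈ 1003.8610.
Intermediate flow from 3 to 2: z_32 = a_32 · x_2 = 0.05 × 325.00 / 0.32375 = 16.25 / 0.32375 ≈ 50.19.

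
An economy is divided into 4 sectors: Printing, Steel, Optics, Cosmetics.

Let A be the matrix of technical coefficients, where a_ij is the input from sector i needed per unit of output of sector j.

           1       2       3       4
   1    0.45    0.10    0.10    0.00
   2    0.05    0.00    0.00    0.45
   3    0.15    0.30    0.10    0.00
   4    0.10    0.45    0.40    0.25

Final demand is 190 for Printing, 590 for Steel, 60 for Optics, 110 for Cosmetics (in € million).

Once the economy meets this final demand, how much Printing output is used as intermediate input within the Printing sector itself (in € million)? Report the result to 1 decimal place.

I − A =
  [   0.55    -0.10    -0.10     0.00]
  [  -0.05     1.00     0.00    -0.45]
  [  -0.15    -0.30     0.90     0.00]
  [  -0.10    -0.45    -0.40     0.75]
Compute the cofactors C_ij = (−1)^(i+j)·(3×3 minor ij) of I−A; the adjugate is their transpose:
adj(I−A) = Cᵀ =
  [ 0.438750   0.090000   0.072750   0.054000]
  [ 0.101250   0.360000   0.107250   0.216000]
  [ 0.106875   0.135000   0.292875   0.081000]
  [ 0.176250   0.300000   0.230250   0.474000]
det(I−A) = Σ_j (I−A)_1j·C_1j = (0.55)(0.438750) + (-0.10)(0.101250) + (-0.10)(0.106875) + (0.00)(0.176250) = 0.2205
(I − A)⁻¹ = adj(I−A) / det(I−A) ≈
  [   1.9898     0.4082     0.3299     0.2449]
  [   0.4592     1.6327     0.4864     0.9796]
  [   0.4847     0.6122     1.3282     0.3673]
  [   0.7993     1.3605     1.0442     2.1497]
First solve x = (I − A)⁻¹ d = adj(I−A)·d / det(I−A); in particular x_1 = (0.438750·190 + 0.090000·590 + 0.072750·60 + 0.054000·110) / 0.2205 = 146.7675 / 0.2205 ≈ 665.612.
Intermediate flow from 1 to 1: z_11 = a_11 · x_1 = 0.45 × 146.7675 / 0.2205 = 66.045375 / 0.2205 ≈ 299.5.

z_11 = 299.5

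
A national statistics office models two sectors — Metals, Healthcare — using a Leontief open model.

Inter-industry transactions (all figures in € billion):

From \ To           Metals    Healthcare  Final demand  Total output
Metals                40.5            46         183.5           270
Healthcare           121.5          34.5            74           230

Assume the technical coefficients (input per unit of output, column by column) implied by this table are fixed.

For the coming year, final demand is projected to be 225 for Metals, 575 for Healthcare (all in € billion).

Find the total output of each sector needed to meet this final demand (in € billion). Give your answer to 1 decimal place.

Technical coefficients a_ij = z_ij / X_j:
  a_MM = 40.5/270 = 0.15, a_HM = 121.5/270 = 0.45
  a_MH = 46/230 = 0.20, a_HH = 34.5/230 = 0.15
I − A =
  [   0.85    -0.20]
  [  -0.45     0.85]
det(I−A) = (0.85)(0.85) − (-0.20)(-0.45) = 0.6325
adj(I−A) = [[0.85, 0.20], [0.45, 0.85]]
(I − A)⁻¹ = adj(I−A) / det(I−A) ≈
  [   1.3439     0.3162]
  [   0.7115     1.3439]
x = (I − A)⁻¹ d = adj(I−A)·d / det(I−A), with det(I−A) = 0.6325:
  x_M = (0.85·225 + 0.20·575) / 0.6325 = 306.25 / 0.6325 ≈ 484.2
  x_H = (0.45·225 + 0.85·575) / 0.6325 = 590.00 / 0.6325 ≈ 932.8

x_M = 484.2, x_H = 932.8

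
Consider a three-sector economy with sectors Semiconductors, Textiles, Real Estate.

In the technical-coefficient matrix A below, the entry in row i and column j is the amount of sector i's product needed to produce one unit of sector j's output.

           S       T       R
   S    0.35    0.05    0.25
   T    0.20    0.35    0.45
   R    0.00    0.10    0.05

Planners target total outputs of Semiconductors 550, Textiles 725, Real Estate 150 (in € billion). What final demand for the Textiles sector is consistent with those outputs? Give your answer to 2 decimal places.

I − A =
  [   0.65    -0.05    -0.25]
  [  -0.20     0.65    -0.45]
  [   0.00    -0.10     0.95]
d = (I − A) x:
  d_S = (+0.65)·550 + (-0.05)·725 + (-0.25)·150 = 283.75
  d_T = (-0.20)·550 + (+0.65)·725 + (-0.45)·150 = 293.75
  d_R = (+0.00)·550 + (-0.10)·725 + (+0.95)·150 = 70.00

d_T = 293.75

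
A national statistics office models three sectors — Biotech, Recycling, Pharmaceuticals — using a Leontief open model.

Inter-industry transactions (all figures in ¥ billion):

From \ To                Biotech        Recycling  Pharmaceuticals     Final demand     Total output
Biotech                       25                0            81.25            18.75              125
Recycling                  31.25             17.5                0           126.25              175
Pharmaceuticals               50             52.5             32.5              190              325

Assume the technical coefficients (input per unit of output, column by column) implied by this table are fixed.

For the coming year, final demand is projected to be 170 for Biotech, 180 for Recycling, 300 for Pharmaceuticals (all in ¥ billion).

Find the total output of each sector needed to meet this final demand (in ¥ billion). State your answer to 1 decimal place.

Technical coefficients a_ij = z_ij / X_j:
  a_BB = 25/125 = 0.20, a_RB = 31.25/125 = 0.25, a_PB = 50/125 = 0.40
  a_BR = 0/175 = 0.00, a_RR = 17.5/175 = 0.10, a_PR = 52.5/175 = 0.30
  a_BP = 81.25/325 = 0.25, a_RP = 0/325 = 0.00, a_PP = 32.5/325 = 0.10
I − A =
  [   0.80     0.00    -0.25]
  [  -0.25     0.90     0.00]
  [  -0.40    -0.30     0.90]
Cofactors of I−A, C_ij = (−1)^(i+j)·(minor ij) (rows/columns in the sector order above):
  C_11 = (0.90)(0.90) − (0.00)(-0.30) = 0.8100
  C_12 = −[(-0.25)(0.90) − (0.00)(-0.40)] = 0.2250
  C_13 = (-0.25)(-0.30) − (0.90)(-0.40) = 0.4350
  C_21 = −[(0.00)(0.90) − (-0.25)(-0.30)] = 0.0750
  C_22 = (0.80)(0.90) − (-0.25)(-0.40) = 0.6200
  C_23 = −[(0.80)(-0.30) − (0.00)(-0.40)] = 0.2400
  C_31 = (0.00)(0.00) − (-0.25)(0.90) = 0.2250
  C_32 = −[(0.80)(0.00) − (-0.25)(-0.25)] = 0.0625
  C_33 = (0.80)(0.90) − (0.00)(-0.25) = 0.7200
det(I−A) = Σ_j (I−A)_1j·C_1j = (0.80)(0.8100) + (0.00)(0.2250) + (-0.25)(0.4350) = 0.53925
adj(I−A) = Cᵀ =
  [ 0.8100   0.0750   0.2250]
  [ 0.2250   0.6200   0.0625]
  [ 0.4350   0.2400   0.7200]
(I − A)⁻¹ = adj(I−A) / det(I−A) ≈
  [   1.5021     0.1391     0.4172]
  [   0.4172     1.1497     0.1159]
  [   0.8067     0.4451     1.3352]
x = (I − A)⁻¹ d = adj(I−A)·d / det(I−A), with det(I−A) = 0.53925:
  x_B = (0.8100·170 + 0.0750·180 + 0.2250·300) / 0.53925 = 218.70 / 0.53925 ≈ 405.6
  x_R = (0.2250·170 + 0.6200·180 + 0.0625·300) / 0.53925 = 168.60 / 0.53925 ≈ 312.7
  x_P = (0.4350·170 + 0.2400·180 + 0.7200·300) / 0.53925 = 333.15 / 0.53925 ≈ 617.8

x_B = 405.6, x_R = 312.7, x_P = 617.8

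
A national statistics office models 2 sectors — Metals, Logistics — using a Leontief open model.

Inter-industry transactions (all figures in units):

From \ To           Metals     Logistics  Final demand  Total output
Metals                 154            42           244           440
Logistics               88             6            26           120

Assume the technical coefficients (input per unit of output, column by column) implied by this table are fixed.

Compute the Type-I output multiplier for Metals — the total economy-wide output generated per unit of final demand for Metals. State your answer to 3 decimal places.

m_1 = 2.100

Technical coefficients a_ij = z_ij / X_j:
  a_11 = 154/440 = 0.35, a_21 = 88/440 = 0.20
  a_12 = 42/120 = 0.35, a_22 = 6/120 = 0.05
I − A =
  [   0.65    -0.35]
  [  -0.20     0.95]
det(I−A) = (0.65)(0.95) − (-0.35)(-0.20) = 0.5475
adj(I−A) = [[0.95, 0.35], [0.20, 0.65]]
(I − A)⁻¹ = adj(I−A) / det(I−A) ≈
  [   1.7352     0.6393]
  [   0.3653     1.1872]
The output multiplier for sector j is the column-j sum of the Leontief inverse (I − A)⁻¹ = adj(I−A) / det(I−A).
Column 1 of adj(I−A): (0.95, 0.20); det(I−A) = 0.5475.
m_1 = (0.95 + 0.20) / 0.5475 = 1.15 / 0.5475 ≈ 2.100.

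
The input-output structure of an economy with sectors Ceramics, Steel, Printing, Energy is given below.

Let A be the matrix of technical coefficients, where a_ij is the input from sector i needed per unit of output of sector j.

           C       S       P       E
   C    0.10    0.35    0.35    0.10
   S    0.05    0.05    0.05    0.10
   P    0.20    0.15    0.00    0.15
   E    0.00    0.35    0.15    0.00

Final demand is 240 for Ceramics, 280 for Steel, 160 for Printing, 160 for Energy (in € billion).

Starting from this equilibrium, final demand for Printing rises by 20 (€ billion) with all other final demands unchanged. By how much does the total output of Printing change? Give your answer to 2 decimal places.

Δx_P = 23.02

I − A =
  [   0.90    -0.35    -0.35    -0.10]
  [  -0.05     0.95    -0.05    -0.10]
  [  -0.20    -0.15     1.00    -0.15]
  [   0.00    -0.35    -0.15     1.00]
Compute the cofactors C_ij = (−1)^(i+j)·(3×3 minor ij) of I−A; the adjugate is their transpose:
adj(I−A) = Cᵀ =
  [ 0.881250   0.450250   0.359000   0.187000]
  [ 0.061875   0.806750   0.076750   0.098375]
  [ 0.193125   0.259250   0.804250   0.165875]
  [ 0.050625   0.321250   0.147500   0.758125]
det(I−A) = Σ_j (I−A)_1j·C_1j = (0.90)(0.881250) + (-0.35)(0.061875) + (-0.35)(0.193125) + (-0.10)(0.050625) = 0.6988125
(I − A)⁻¹ = adj(I−A) / det(I−A) ≈
  [   1.2611     0.6443     0.5137     0.2676]
  [   0.0885     1.1545     0.1098     0.1408]
  [   0.2764     0.3710     1.1509     0.2374]
  [   0.0724     0.4597     0.2111     1.0849]
Δx = (I − A)⁻¹ Δd with Δd having +20 in the Printing component and 0 elsewhere.
So Δx_P = L_PP · (+20), where L_PP = adj(I−A)_PP / det(I−A) = 0.804250 / 0.6988125.
Δx_P = 0.804250 × (+20) / 0.6988125 = 16.085 / 0.6988125 ≈ 23.02.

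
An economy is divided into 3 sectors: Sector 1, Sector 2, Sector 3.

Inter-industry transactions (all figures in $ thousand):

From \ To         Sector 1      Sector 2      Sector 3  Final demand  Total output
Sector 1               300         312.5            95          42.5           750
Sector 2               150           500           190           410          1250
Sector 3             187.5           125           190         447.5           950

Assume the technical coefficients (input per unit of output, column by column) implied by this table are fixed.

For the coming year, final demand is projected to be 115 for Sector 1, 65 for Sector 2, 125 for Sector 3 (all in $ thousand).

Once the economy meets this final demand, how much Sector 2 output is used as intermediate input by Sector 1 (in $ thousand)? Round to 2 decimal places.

z_21 = 77.77

Technical coefficients a_ij = z_ij / X_j:
  a_11 = 300/750 = 0.40, a_21 = 150/750 = 0.20, a_31 = 187.5/750 = 0.25
  a_12 = 312.5/1250 = 0.25, a_22 = 500/1250 = 0.40, a_32 = 125/1250 = 0.10
  a_13 = 95/950 = 0.10, a_23 = 190/950 = 0.20, a_33 = 190/950 = 0.20
I − A =
  [   0.60    -0.25    -0.10]
  [  -0.20     0.60    -0.20]
  [  -0.25    -0.10     0.80]
Cofactors of I−A, C_ij = (−1)^(i+j)·(minor ij) (rows/columns in the sector order above):
  C_11 = (0.60)(0.80) − (-0.20)(-0.10) = 0.4600
  C_12 = −[(-0.20)(0.80) − (-0.20)(-0.25)] = 0.2100
  C_13 = (-0.20)(-0.10) − (0.60)(-0.25) = 0.1700
  C_21 = −[(-0.25)(0.80) − (-0.10)(-0.10)] = 0.2100
  C_22 = (0.60)(0.80) − (-0.10)(-0.25) = 0.4550
  C_23 = −[(0.60)(-0.10) − (-0.25)(-0.25)] = 0.1225
  C_31 = (-0.25)(-0.20) − (-0.10)(0.60) = 0.1100
  C_32 = −[(0.60)(-0.20) − (-0.10)(-0.20)] = 0.1400
  C_33 = (0.60)(0.60) − (-0.25)(-0.20) = 0.3100
det(I−A) = Σ_j (I−A)_1j·C_1j = (0.60)(0.4600) + (-0.25)(0.2100) + (-0.10)(0.1700) = 0.2065
adj(I−A) = Cᵀ =
  [ 0.4600   0.2100   0.1100]
  [ 0.2100   0.4550   0.1400]
  [ 0.1700   0.1225   0.3100]
(I − A)⁻¹ = adj(I−A) / det(I−A) ≈
  [   2.2276     1.0169     0.5327]
  [   1.0169     2.2034     0.6780]
  [   0.8232     0.5932     1.5012]
First solve x = (I − A)⁻¹ d = adj(I−A)·d / det(I−A); in particular x_1 = (0.4600·115 + 0.2100·65 + 0.1100·125) / 0.2065 = 80.30 / 0.2065 ≈ 388.8620.
Intermediate flow from 2 to 1: z_21 = a_21 · x_1 = 0.20 × 80.30 / 0.2065 = 16.06 / 0.2065 ≈ 77.77.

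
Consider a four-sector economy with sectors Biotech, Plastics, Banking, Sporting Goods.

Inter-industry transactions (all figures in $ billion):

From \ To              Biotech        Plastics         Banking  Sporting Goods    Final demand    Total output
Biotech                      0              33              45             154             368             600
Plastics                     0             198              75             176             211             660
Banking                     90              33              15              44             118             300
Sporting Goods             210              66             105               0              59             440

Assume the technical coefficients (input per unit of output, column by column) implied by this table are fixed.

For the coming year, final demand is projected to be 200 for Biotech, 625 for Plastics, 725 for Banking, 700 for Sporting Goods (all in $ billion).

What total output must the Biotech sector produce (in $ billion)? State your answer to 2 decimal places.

Technical coefficients a_ij = z_ij / X_j:
  a_11 = 0/600 = 0.00, a_21 = 0/600 = 0.00, a_31 = 90/600 = 0.15, a_41 = 210/600 = 0.35
  a_12 = 33/660 = 0.05, a_22 = 198/660 = 0.30, a_32 = 33/660 = 0.05, a_42 = 66/660 = 0.10
  a_13 = 45/300 = 0.15, a_23 = 75/300 = 0.25, a_33 = 15/300 = 0.05, a_43 = 105/300 = 0.35
  a_14 = 154/440 = 0.35, a_24 = 176/440 = 0.40, a_34 = 44/440 = 0.10, a_44 = 0/440 = 0.00
I − A =
  [   1.00    -0.05    -0.15    -0.35]
  [   0.00     0.70    -0.25    -0.40]
  [  -0.15    -0.05     0.95    -0.10]
  [  -0.35    -0.10    -0.35     1.00]
Compute the cofactors C_ij = (−1)^(i+j)·(3×3 minor ij) of I−A; the adjugate is their transpose:
adj(I−A) = Cᵀ =
  [ 0.580500   0.094125   0.213000   0.262125]
  [ 0.200250   0.752500   0.380375   0.409125]
  [ 0.130500   0.068375   0.567250   0.129750]
  [ 0.268875   0.132125   0.311125   0.634875]
det(I−A) = Σ_j (I−A)_1j·C_1j = (1.00)(0.580500) + (-0.05)(0.200250) + (-0.15)(0.130500) + (-0.35)(0.268875) = 0.45680625
(I − A)⁻¹ = adj(I−A) / det(I−A) ≈
  [   1.2708     0.2061     0.4663     0.5738]
  [   0.4384     1.6473     0.8327     0.8956]
  [   0.2857     0.1497     1.2418     0.2840]
  [   0.5886     0.2892     0.6811     1.3898]
x = (I − A)⁻¹ d = adj(I−A)·d / det(I−A), with det(I−A) = 0.45680625:
  x_1 = (0.580500·200 + 0.094125·625 + 0.213000·725 + 0.262125·700) / 0.45680625 = 512.840625 / 0.45680625 ≈ 1122.67
  x_2 = (0.200250·200 + 0.752500·625 + 0.380375·725 + 0.409125·700) / 0.45680625 = 1072.521875 / 0.45680625 ≈ 2347.87
  x_3 = (0.130500·200 + 0.068375·625 + 0.567250·725 + 0.129750·700) / 0.45680625 = 570.915625 / 0.45680625 ≈ 1249.80
  x_4 = (0.268875·200 + 0.132125·625 + 0.311125·725 + 0.634875·700) / 0.45680625 = 806.33125 / 0.45680625 ≈ 1765.15

x_1 = 1122.67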